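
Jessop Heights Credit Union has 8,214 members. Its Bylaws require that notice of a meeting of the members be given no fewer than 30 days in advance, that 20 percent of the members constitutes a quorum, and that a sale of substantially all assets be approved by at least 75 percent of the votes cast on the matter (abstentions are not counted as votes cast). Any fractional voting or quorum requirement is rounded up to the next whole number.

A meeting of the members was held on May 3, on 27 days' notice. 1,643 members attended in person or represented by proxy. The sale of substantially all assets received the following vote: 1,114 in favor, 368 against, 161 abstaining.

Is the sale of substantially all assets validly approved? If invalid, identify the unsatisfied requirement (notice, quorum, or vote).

Notice: 27 days given; 30 required. Not satisfied.
Quorum: 20% of 8,214 = 1,642.80, rounded up to 1,643; 1,643 present. Satisfied.
Vote: requires three-fourths of the votes cast (1,643 − 161 abstaining = 1,482); 3/4 of 1482 = 1111.50, rounded up to 1112, so 1,112 needed; 1,114 in favor. Satisfied.

Invalid — notice requirement not satisfied.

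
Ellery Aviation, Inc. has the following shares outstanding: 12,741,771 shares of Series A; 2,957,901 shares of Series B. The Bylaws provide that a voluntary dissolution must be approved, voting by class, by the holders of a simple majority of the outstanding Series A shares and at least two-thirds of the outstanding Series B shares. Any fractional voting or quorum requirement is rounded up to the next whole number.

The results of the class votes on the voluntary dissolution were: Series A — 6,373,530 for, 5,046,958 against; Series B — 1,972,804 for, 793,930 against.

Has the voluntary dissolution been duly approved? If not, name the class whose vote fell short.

Approved — every class gave the required vote.

Series A: a majority of 12741771 is 6370886; 6,370,886 required, 6,373,530 in favor — approved.
Series B: 2/3 of 2957901 = 1971934; 1,971,934 required, 1,972,804 in favor — approved.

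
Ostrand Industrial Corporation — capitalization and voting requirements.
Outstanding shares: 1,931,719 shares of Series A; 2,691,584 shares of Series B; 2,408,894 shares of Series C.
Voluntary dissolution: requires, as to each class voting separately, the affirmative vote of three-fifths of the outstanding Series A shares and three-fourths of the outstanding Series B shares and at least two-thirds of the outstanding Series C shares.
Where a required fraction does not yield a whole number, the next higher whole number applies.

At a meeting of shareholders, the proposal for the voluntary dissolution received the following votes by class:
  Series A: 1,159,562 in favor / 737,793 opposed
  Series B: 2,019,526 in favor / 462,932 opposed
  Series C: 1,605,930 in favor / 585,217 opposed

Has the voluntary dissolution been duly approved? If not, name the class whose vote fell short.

Approved — every class gave the required vote.

Series A: 3/5 of 1931719 = 1159031.40, rounded up to 1159032; 1,159,032 required, 1,159,562 in favor — approved.
Series B: 3/4 of 2691584 = 2018688; 2,018,688 required, 2,019,526 in favor — approved.
Series C: 2/3 of 2408894 = 1605929.33, rounded up to 1605930; 1,605,930 required, 1,605,930 in favor — approved.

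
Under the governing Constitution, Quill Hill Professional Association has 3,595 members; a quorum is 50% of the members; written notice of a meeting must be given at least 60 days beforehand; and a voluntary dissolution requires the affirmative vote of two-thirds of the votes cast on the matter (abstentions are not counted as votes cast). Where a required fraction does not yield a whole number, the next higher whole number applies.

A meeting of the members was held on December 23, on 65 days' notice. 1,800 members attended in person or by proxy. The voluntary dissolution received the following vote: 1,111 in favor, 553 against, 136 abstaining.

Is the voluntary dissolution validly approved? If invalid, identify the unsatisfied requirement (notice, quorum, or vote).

Valid — all requirements satisfied.

Notice: 65 days given; 60 required. Satisfied.
Quorum: 50% of 3,595 = 1,797.50, rounded up to 1,798; 1,800 present. Satisfied.
Vote: requires two-thirds of the votes cast (1,800 − 136 abstaining = 1,664); 2/3 of 1664 = 1109.33, rounded up to 1110, so 1,110 needed; 1,111 in favor. Satisfied.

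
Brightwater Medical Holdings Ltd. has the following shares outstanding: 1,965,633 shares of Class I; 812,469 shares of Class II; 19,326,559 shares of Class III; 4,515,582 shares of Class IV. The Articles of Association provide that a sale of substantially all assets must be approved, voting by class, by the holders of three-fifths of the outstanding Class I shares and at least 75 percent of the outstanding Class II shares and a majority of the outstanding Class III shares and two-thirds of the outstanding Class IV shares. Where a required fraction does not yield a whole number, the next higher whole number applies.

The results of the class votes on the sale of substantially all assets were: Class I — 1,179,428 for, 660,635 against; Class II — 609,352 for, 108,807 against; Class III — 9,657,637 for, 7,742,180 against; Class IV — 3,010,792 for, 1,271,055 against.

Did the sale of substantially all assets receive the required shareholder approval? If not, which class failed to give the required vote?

Class I: 3/5 of 1965633 = 1179379.80, rounded up to 1179380; 1,179,380 required, 1,179,428 in favor — approved.
Class II: 3/4 of 812469 = 609351.75, rounded up to 609352; 609,352 required, 609,352 in favor — approved.
Class III: a majority of 19326559 is 9663280; 9,663,280 required, 9,657,637 in favor — not approved.
Class IV: 2/3 of 4515582 = 3010388; 3,010,388 required, 3,010,792 in favor — approved.

Not approved — the Class III shares did not give the required vote.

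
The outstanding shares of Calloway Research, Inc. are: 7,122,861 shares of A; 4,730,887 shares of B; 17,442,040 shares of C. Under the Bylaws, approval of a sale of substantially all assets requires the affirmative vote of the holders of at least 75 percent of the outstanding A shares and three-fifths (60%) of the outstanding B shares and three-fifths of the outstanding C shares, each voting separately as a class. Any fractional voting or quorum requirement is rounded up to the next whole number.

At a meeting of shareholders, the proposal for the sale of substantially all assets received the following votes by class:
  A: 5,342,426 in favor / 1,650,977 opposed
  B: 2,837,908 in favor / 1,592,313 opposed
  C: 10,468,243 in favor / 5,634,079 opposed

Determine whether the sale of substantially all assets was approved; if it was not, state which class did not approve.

A: 3/4 of 7122861 = 5342145.75, rounded up to 5342146; 5,342,146 required, 5,342,426 in favor — approved.
B: 3/5 of 4730887 = 2838532.20, rounded up to 2838533; 2,838,533 required, 2,837,908 in favor — not approved.
C: 3/5 of 17442040 = 10465224; 10,465,224 required, 10,468,243 in favor — approved.

Not approved — the B shares did not give the required vote.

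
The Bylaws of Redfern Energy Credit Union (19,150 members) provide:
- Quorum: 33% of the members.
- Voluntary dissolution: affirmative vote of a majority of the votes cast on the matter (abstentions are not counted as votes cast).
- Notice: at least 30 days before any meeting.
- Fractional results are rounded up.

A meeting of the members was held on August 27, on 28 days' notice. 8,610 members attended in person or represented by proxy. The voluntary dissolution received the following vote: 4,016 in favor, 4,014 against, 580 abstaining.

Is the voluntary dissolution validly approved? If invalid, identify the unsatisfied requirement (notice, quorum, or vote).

Notice: 28 days given; 30 required. Not satisfied.
Quorum: 33% of 19,150 = 6,319.50, rounded up to 6,320; 8,610 present. Satisfied.
Vote: requires a majority of the votes cast (8,610 − 580 abstaining = 8,030); a majority of 8030 is 4016, so 4,016 needed; 4,016 in favor. Satisfied.

Invalid — notice requirement not satisfied.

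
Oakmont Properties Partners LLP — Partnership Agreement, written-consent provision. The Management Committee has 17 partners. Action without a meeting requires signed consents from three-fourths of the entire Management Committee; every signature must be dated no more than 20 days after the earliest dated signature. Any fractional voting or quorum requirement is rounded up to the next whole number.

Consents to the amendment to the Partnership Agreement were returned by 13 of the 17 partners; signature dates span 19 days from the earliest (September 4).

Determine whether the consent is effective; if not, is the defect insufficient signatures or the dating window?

Signatures required: three-fourths of 17 — 3/4 of 17 = 12.75, rounded up to 13, so 13 needed; 13 signed. Sufficient.
Dating window: the latest signature is 19 days after the earliest; the limit is 20 days. Within the window.

Effective — both the signature and dating-window requirements are satisfied.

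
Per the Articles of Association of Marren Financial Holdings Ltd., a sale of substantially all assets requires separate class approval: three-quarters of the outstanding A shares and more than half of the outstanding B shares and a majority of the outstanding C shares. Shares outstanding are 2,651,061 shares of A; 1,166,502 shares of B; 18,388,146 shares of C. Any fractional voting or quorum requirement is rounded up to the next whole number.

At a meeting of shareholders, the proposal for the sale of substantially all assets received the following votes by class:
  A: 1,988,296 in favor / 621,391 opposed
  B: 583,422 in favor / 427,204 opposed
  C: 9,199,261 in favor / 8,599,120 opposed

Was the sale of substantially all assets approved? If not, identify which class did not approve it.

A: 3/4 of 2651061 = 1988295.75, rounded up to 1988296; 1,988,296 required, 1,988,296 in favor — approved.
B: a majority of 1166502 is 583252; 583,252 required, 583,422 in favor — approved.
C: a majority of 18388146 is 9194074; 9,194,074 required, 9,199,261 in favor — approved.

Approved — every class gave the required vote.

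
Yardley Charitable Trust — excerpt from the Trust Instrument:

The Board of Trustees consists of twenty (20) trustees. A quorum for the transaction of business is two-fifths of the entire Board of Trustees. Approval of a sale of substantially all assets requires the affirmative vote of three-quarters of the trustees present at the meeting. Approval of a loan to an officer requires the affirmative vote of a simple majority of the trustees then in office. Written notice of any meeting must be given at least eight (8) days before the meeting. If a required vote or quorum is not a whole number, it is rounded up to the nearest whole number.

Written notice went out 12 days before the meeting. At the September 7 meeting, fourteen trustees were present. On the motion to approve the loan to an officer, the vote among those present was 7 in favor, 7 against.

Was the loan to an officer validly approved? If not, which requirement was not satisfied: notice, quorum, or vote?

Notice: 12 days given; 8 required (12 ≥ 8). Satisfied.
Quorum: 14 present; quorum is 8. Satisfied.
Vote: the loan to an officer requires a majority of the trustees then in office (20). A majority of 20 is 11, so 11 affirmative votes are needed; 7 voted in favor. Not satisfied.

Invalid — vote requirement not satisfied.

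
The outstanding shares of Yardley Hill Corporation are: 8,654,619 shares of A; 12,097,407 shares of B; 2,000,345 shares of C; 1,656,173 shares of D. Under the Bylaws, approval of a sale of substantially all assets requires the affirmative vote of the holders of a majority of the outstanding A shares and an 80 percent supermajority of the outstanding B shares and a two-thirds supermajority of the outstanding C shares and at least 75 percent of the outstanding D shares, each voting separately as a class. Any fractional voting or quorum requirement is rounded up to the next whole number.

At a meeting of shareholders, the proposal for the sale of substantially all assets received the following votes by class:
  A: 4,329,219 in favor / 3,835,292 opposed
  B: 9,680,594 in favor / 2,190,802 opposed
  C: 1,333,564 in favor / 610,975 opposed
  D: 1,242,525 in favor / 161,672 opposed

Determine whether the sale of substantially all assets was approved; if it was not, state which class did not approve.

Approved — every class gave the required vote.

A: a majority of 8654619 is 4327310; 4,327,310 required, 4,329,219 in favor — approved.
B: 4/5 of 12097407 = 9677925.60, rounded up to 9677926; 9,677,926 required, 9,680,594 in favor — approved.
C: 2/3 of 2000345 = 1333563.33, rounded up to 1333564; 1,333,564 required, 1,333,564 in favor — approved.
D: 3/4 of 1656173 = 1242129.75, rounded up to 1242130; 1,242,130 required, 1,242,525 in favor — approved.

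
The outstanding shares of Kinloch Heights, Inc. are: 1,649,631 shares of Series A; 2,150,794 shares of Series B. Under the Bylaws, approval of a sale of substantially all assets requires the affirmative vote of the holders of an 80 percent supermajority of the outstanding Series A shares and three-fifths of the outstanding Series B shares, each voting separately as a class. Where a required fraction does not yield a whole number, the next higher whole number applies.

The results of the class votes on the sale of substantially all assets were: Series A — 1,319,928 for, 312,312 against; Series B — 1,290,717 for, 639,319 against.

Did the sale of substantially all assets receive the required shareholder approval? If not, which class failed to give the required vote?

Approved — every class gave the required vote.

Series A: 4/5 of 1649631 = 1319704.80, rounded up to 1319705; 1,319,705 required, 1,319,928 in favor — approved.
Series B: 3/5 of 2150794 = 1290476.40, rounded up to 1290477; 1,290,477 required, 1,290,717 in favor — approved.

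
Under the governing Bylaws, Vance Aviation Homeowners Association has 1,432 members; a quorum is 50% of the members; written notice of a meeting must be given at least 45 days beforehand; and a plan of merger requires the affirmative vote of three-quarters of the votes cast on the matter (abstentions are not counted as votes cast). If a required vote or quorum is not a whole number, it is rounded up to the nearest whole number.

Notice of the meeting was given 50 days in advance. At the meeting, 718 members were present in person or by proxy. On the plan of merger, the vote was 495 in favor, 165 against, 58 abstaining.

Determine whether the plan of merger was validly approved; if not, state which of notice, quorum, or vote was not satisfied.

Valid — all requirements satisfied.

Notice: 50 days given; 45 required. Satisfied.
Quorum: 50% of 1,432 = 716; 718 present. Satisfied.
Vote: requires three-fourths of the votes cast (718 − 58 abstaining = 660); 3/4 of 660 = 495, so 495 needed; 495 in favor. Satisfied.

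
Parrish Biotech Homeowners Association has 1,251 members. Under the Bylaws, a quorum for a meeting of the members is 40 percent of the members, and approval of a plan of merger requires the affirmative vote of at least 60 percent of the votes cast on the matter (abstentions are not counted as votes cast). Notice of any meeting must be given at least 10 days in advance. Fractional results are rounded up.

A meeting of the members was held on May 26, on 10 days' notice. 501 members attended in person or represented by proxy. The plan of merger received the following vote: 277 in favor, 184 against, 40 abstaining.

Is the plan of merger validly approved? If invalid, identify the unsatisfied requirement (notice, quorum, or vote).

Notice: 10 days given; 10 required. Satisfied.
Quorum: 40% of 1,251 = 500.40, rounded up to 501; 501 present. Satisfied.
Vote: requires three-fifths of the votes cast (501 − 40 abstaining = 461); 3/5 of 461 = 276.60, rounded up to 277, so 277 needed; 277 in favor. Satisfied.

Valid — all requirements satisfied.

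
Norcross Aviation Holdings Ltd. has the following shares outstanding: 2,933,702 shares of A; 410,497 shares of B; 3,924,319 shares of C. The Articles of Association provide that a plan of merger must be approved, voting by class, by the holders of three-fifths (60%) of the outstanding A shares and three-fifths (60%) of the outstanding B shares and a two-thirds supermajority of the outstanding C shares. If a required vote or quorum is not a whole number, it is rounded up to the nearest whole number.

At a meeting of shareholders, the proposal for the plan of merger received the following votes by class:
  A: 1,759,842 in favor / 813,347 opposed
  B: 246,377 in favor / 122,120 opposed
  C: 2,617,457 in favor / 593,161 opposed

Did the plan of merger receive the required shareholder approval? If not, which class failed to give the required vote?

A: 3/5 of 2933702 = 1760221.20, rounded up to 1760222; 1,760,222 required, 1,759,842 in favor — not approved.
B: 3/5 of 410497 = 246298.20, rounded up to 246299; 246,299 required, 246,377 in favor — approved.
C: 2/3 of 3924319 = 2616212.67, rounded up to 2616213; 2,616,213 required, 2,617,457 in favor — approved.

Not approved — the A shares did not give the required vote.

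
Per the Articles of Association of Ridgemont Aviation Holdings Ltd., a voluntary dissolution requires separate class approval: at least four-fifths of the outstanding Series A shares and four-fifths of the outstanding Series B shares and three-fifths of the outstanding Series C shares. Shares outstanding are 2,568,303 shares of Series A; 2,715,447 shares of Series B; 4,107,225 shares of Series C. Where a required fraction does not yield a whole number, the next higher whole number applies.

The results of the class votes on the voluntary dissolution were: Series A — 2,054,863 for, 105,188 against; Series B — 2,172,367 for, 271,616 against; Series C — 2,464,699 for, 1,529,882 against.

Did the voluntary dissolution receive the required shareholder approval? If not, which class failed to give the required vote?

Approved — every class gave the required vote.

Series A: 4/5 of 2568303 = 2054642.40, rounded up to 2054643; 2,054,643 required, 2,054,863 in favor — approved.
Series B: 4/5 of 2715447 = 2172357.60, rounded up to 2172358; 2,172,358 required, 2,172,367 in favor — approved.
Series C: 3/5 of 4107225 = 2464335; 2,464,335 required, 2,464,699 in favor — approved.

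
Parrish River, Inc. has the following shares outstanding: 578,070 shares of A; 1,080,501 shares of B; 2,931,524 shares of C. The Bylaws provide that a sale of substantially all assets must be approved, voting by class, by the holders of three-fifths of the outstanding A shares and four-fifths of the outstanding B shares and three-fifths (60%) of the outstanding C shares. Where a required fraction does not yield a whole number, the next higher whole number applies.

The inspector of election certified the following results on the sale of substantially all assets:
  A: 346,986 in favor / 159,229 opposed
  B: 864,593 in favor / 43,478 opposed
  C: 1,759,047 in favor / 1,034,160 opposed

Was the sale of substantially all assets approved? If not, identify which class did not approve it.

Approved — every class gave the required vote.

A: 3/5 of 578070 = 346842; 346,842 required, 346,986 in favor — approved.
B: 4/5 of 1080501 = 864400.80, rounded up to 864401; 864,401 required, 864,593 in favor — approved.
C: 3/5 of 2931524 = 1758914.40, rounded up to 1758915; 1,758,915 required, 1,759,047 in favor — approved.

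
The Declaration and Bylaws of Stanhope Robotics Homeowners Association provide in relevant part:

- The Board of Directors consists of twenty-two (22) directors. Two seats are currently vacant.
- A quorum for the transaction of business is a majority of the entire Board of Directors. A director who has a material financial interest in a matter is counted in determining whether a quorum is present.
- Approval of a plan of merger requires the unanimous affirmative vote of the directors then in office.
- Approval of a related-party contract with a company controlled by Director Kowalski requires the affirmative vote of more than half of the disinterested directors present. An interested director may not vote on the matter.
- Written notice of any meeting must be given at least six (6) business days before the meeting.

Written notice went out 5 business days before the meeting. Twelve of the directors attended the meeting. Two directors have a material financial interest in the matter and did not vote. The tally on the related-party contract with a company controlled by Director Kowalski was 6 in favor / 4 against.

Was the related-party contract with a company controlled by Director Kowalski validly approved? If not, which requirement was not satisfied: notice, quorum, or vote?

Invalid — notice requirement not satisfied.

Notice: 5 business days given; 6 required (5 < 6). Not satisfied.
Quorum: 12 present (interested directors count toward quorum); quorum is 12. Satisfied.
Vote: the related-party contract with a company controlled by Director Kowalski requires a majority of the disinterested directors present (12 − 2 = 10). A majority of 10 is 6, so 6 affirmative votes are needed; 6 voted in favor. Satisfied.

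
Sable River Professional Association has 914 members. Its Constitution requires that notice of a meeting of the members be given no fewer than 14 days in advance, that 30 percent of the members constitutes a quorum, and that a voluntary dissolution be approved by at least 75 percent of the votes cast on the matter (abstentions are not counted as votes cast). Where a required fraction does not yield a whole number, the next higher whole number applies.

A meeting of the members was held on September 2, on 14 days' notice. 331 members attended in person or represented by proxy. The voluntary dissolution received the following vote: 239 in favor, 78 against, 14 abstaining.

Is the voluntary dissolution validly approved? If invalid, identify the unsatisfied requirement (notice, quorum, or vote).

Notice: 14 days given; 14 required. Satisfied.
Quorum: 30% of 914 = 274.20, rounded up to 275; 331 present. Satisfied.
Vote: requires three-fourths of the votes cast (331 − 14 abstaining = 317); 3/4 of 317 = 237.75, rounded up to 238, so 238 needed; 239 in favor. Satisfied.

Valid — all requirements satisfied.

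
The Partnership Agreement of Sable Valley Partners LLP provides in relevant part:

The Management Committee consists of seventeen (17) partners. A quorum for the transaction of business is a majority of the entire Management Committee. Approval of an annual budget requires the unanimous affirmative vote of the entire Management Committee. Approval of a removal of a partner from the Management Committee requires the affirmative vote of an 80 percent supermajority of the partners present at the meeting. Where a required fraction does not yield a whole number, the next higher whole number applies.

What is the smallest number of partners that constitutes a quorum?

9

A majority of 17 is 9.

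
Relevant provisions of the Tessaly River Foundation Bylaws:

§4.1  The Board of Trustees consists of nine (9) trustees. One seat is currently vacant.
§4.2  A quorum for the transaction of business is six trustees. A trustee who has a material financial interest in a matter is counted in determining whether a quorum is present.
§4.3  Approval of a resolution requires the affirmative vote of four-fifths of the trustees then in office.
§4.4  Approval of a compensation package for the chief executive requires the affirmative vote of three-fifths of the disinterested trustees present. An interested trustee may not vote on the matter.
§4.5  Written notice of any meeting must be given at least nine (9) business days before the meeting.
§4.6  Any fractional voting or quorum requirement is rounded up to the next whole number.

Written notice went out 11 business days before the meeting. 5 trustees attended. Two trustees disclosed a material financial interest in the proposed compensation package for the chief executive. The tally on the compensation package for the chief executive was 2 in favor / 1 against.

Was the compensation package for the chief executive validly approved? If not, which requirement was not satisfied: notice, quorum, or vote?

Invalid — quorum requirement not satisfied.

Notice: 11 business days given; 9 required (11 ≥ 9). Satisfied.
Quorum: 5 present (interested trustees count toward quorum); quorum is 6. Not satisfied.
Vote: the compensation package for the chief executive requires three-fifths of the disinterested trustees present (5 − 2 = 3). 3/5 of 3 = 1.80, rounded up to 2, so 2 affirmative votes are needed; 2 voted in favor. Satisfied. (Moot — without a quorum no business can be validly transacted.)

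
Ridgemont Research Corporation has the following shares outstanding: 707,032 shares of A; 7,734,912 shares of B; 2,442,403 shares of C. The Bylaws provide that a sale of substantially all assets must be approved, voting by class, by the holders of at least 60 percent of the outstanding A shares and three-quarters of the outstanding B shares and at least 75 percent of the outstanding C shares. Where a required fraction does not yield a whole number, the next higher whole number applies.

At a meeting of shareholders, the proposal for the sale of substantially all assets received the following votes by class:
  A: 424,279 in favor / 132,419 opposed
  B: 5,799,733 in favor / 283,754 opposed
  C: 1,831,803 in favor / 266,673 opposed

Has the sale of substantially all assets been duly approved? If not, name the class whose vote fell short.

A: 3/5 of 707032 = 424219.20, rounded up to 424220; 424,220 required, 424,279 in favor — approved.
B: 3/4 of 7734912 = 5801184; 5,801,184 required, 5,799,733 in favor — not approved.
C: 3/4 of 2442403 = 1831802.25, rounded up to 1831803; 1,831,803 required, 1,831,803 in favor — approved.

Not approved — the B shares did not give the required vote.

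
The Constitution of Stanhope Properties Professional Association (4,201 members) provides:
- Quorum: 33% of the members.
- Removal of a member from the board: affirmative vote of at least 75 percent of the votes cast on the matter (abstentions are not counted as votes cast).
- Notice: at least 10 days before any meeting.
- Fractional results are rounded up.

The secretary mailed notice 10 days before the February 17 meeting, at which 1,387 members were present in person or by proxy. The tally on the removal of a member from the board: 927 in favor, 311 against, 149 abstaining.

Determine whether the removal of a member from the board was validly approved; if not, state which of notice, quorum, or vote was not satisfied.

Invalid — vote requirement not satisfied.

Notice: 10 days given; 10 required. Satisfied.
Quorum: 33% of 4,201 = 1,386.33, rounded up to 1,387; 1,387 present. Satisfied.
Vote: requires three-fourths of the votes cast (1,387 − 149 abstaining = 1,238); 3/4 of 1238 = 928.50, rounded up to 929, so 929 needed; 927 in favor. Not satisfied.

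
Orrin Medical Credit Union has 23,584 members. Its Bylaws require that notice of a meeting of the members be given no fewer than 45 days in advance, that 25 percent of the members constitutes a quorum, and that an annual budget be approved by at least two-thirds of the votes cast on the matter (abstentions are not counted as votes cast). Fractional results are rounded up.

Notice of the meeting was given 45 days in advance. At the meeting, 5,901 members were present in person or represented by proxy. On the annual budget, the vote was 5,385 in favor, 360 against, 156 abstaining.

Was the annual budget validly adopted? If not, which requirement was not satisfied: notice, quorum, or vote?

Notice: 45 days given; 45 required. Satisfied.
Quorum: 25% of 23,584 = 5,896; 5,901 present. Satisfied.
Vote: requires two-thirds of the votes cast (5,901 − 156 abstaining = 5,745); 2/3 of 5745 = 3830, so 3,830 needed; 5,385 in favor. Satisfied.

Valid — all requirements satisfied.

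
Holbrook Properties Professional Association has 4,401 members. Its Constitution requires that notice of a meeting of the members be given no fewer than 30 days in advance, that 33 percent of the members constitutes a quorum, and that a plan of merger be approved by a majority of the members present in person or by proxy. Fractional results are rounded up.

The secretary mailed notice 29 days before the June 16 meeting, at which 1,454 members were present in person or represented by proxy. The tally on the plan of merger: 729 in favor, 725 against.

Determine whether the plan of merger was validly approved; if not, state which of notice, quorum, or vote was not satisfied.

Notice: 29 days given; 30 required. Not satisfied.
Quorum: 33% of 4,401 = 1,452.33, rounded up to 1,453; 1,454 present. Satisfied.
Vote: requires a majority of those present (1,454); a majority of 1454 is 728, so 728 needed; 729 in favor. Satisfied.

Invalid — notice requirement not satisfied.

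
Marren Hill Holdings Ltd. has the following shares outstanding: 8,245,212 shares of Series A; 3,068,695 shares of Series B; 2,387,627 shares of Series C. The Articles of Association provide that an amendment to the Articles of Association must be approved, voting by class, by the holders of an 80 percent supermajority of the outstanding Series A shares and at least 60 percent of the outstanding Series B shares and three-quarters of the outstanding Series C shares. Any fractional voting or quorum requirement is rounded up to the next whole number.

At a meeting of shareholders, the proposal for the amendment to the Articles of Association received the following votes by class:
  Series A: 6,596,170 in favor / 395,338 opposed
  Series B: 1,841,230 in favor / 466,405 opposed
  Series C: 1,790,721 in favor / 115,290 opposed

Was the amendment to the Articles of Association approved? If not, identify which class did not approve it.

Series A: 4/5 of 8245212 = 6596169.60, rounded up to 6596170; 6,596,170 required, 6,596,170 in favor — approved.
Series B: 3/5 of 3068695 = 1841217; 1,841,217 required, 1,841,230 in favor — approved.
Series C: 3/4 of 2387627 = 1790720.25, rounded up to 1790721; 1,790,721 required, 1,790,721 in favor — approved.

Approved — every class gave the required vote.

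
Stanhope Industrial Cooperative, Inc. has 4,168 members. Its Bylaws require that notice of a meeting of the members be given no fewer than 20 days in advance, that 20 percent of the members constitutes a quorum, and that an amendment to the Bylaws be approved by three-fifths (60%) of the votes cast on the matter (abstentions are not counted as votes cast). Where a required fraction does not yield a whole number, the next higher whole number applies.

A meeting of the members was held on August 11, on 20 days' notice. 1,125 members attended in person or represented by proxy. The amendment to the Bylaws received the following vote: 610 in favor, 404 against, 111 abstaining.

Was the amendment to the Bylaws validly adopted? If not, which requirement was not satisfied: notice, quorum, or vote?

Notice: 20 days given; 20 required. Satisfied.
Quorum: 20% of 4,168 = 833.60, rounded up to 834; 1,125 present. Satisfied.
Vote: requires three-fifths of the votes cast (1,125 − 111 abstaining = 1,014); 3/5 of 1014 = 608.40, rounded up to 609, so 609 needed; 610 in favor. Satisfied.

Valid — all requirements satisfied.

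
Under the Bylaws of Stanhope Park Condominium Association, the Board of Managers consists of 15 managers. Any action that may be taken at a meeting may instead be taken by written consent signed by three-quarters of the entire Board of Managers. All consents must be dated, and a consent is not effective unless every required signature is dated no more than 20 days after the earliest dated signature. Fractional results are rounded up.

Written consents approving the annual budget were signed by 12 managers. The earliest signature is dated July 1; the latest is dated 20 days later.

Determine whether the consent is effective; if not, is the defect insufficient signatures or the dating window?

Effective — both the signature and dating-window requirements are satisfied.

Signatures required: three-quarters of 15 — 3/4 of 15 = 11.25, rounded up to 12, so 12 needed; 12 signed. Sufficient.
Dating window: the latest signature is 20 days after the earliest; the limit is 20 days. Within the window.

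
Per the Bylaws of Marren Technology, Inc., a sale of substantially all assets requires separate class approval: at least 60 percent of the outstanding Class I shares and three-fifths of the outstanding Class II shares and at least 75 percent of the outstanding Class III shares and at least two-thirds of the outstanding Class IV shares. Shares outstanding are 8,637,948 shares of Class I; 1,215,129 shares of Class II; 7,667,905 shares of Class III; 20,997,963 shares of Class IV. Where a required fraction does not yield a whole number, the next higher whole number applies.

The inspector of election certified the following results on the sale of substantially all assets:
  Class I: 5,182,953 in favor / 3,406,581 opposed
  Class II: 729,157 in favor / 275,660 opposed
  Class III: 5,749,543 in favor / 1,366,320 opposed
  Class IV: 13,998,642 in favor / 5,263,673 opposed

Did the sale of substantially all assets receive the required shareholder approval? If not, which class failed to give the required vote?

Not approved — the Class III shares did not give the required vote.

Class I: 3/5 of 8637948 = 5182768.80, rounded up to 5182769; 5,182,769 required, 5,182,953 in favor — approved.
Class II: 3/5 of 1215129 = 729077.40, rounded up to 729078; 729,078 required, 729,157 in favor — approved.
Class III: 3/4 of 7667905 = 5750928.75, rounded up to 5750929; 5,750,929 required, 5,749,543 in favor — not approved.
Class IV: 2/3 of 20997963 = 13998642; 13,998,642 required, 13,998,642 in favor — approved.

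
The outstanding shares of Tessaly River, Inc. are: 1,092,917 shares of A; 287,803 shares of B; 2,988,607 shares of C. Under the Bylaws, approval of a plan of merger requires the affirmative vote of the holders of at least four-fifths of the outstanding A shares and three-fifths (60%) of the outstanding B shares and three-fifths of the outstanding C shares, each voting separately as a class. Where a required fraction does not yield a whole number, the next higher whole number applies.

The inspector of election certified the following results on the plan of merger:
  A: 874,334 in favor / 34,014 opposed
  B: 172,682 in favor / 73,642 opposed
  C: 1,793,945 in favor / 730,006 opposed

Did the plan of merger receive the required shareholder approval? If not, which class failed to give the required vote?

Approved — every class gave the required vote.

A: 4/5 of 1092917 = 874333.60, rounded up to 874334; 874,334 required, 874,334 in favor — approved.
B: 3/5 of 287803 = 172681.80, rounded up to 172682; 172,682 required, 172,682 in favor — approved.
C: 3/5 of 2988607 = 1793164.20, rounded up to 1793165; 1,793,165 required, 1,793,945 in favor — approved.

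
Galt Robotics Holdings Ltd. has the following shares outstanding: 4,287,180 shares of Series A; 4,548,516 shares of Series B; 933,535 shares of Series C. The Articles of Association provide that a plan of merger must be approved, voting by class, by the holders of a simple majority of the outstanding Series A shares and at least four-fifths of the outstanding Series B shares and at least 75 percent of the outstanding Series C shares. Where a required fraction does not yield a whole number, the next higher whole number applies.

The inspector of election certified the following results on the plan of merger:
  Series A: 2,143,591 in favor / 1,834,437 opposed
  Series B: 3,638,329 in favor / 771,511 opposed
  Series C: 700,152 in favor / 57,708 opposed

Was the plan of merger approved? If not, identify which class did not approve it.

Not approved — the Series B shares did not give the required vote.

Series A: a majority of 4287180 is 2143591; 2,143,591 required, 2,143,591 in favor — approved.
Series B: 4/5 of 4548516 = 3638812.80, rounded up to 3638813; 3,638,813 required, 3,638,329 in favor — not approved.
Series C: 3/4 of 933535 = 700151.25, rounded up to 700152; 700,152 required, 700,152 in favor — approved.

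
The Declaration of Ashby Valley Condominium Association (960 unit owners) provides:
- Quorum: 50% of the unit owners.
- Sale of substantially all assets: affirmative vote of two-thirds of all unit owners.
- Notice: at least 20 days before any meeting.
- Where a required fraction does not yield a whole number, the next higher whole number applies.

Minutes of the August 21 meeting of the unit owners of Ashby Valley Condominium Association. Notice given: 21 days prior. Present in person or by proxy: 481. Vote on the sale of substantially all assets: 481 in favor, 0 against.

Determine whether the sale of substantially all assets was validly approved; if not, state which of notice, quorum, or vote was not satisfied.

Invalid — vote requirement not satisfied.

Notice: 21 days given; 20 required. Satisfied.
Quorum: 50% of 960 = 480; 481 present. Satisfied.
Vote: requires two-thirds of all unit owners (960); 2/3 of 960 = 640, so 640 needed; 481 in favor. Not satisfied.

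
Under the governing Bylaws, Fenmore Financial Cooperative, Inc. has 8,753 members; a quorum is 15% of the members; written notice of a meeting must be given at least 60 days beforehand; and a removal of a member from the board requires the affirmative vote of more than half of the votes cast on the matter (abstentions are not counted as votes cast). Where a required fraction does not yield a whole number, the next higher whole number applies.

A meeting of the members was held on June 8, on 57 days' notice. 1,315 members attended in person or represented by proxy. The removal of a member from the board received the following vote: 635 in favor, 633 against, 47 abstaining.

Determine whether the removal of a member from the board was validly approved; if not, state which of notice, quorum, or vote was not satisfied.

Notice: 57 days given; 60 required. Not satisfied.
Quorum: 15% of 8,753 = 1,312.95, rounded up to 1,313; 1,315 present. Satisfied.
Vote: requires a majority of the votes cast (1,315 − 47 abstaining = 1,268); a majority of 1268 is 635, so 635 needed; 635 in favor. Satisfied.

Invalid — notice requirement not satisfied.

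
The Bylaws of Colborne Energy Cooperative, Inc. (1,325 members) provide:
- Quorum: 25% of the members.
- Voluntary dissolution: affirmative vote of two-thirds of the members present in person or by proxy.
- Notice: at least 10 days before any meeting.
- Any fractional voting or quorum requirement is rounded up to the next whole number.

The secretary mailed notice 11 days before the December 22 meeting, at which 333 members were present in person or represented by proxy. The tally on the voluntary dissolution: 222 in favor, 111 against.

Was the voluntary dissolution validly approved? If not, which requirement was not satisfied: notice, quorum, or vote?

Valid — all requirements satisfied.

Notice: 11 days given; 10 required. Satisfied.
Quorum: 25% of 1,325 = 331.25, rounded up to 332; 333 present. Satisfied.
Vote: requires two-thirds of those present (333); 2/3 of 333 = 222, so 222 needed; 222 in favor. Satisfied.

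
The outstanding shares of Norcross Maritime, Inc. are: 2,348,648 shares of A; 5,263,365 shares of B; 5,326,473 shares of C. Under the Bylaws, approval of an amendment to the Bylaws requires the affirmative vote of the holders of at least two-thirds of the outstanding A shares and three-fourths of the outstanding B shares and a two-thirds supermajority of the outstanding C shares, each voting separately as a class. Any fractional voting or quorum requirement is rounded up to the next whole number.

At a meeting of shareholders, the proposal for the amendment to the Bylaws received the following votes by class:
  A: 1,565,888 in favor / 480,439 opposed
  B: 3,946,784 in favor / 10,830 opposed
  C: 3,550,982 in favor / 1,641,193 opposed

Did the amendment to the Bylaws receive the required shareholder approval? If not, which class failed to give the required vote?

A: 2/3 of 2348648 = 1565765.33, rounded up to 1565766; 1,565,766 required, 1,565,888 in favor — approved.
B: 3/4 of 5263365 = 3947523.75, rounded up to 3947524; 3,947,524 required, 3,946,784 in favor — not approved.
C: 2/3 of 5326473 = 3550982; 3,550,982 required, 3,550,982 in favor — approved.

Not approved — the B shares did not give the required vote.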